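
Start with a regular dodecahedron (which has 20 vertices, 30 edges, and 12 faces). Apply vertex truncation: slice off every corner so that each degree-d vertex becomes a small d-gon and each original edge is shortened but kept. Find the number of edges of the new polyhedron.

90

Truncation replaces each original edge-end by a new vertex, so V′ = 2E = 60.
Each original edge survives, and each old vertex of degree d contributes d new edges; summing degrees gives Σd = 2E, so E′ = E + 2E = 3E = 90.
Each original face survives and each original vertex becomes one new face: F′ = F + V = 32.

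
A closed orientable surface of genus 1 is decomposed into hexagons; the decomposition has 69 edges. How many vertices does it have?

46

χ = 2 − 2·1 = 0, and every face is a hexagon so 6F = 2E.
F = 2E/6 = 23. Then V = 0 + E − F = 0 + 69 − 23 = 46.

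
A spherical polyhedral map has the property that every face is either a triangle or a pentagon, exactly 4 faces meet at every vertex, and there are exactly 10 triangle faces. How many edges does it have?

20

Let x be the number of pentagons; then F = 10 + x.
Edge–face incidences: 2E = 3·10 + 5·x = 30 + 5x.
Every vertex has degree 4, so 4V = 2E.
Euler: V − E + F = 2 ⇒ (2E)/4 − E + (10 + x) = 2.
Multiply by 8: 2·(2E) − 4·(2E) + 8·(10 + x) = 16, i.e. 80 + 8x − 2·(30 + 5x) = 16.
Collecting terms: −2x + 20 = 16, so −2x = −4, so x = 2.
Then 2E = 30 + 5·2 = 40, so E = 20, V = 2E/4 = 10, F = 10 + 2 = 12.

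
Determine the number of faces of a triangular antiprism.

8

An antiprism on an n-gon has two n-gon caps and 2n triangles: V = 2·3 = 6, E = 4·3 = 12, F = 2·3 + 2 = 8.
Check: V − E + F = 6 − 12 + 8 = 2.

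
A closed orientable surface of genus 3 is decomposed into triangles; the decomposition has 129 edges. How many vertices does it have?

39

χ = 2 − 2·3 = -4, and every face is a triangle so 3F = 2E.
F = 2E/3 = 86. Then V = -4 + E − F = -4 + 129 − 86 = 39.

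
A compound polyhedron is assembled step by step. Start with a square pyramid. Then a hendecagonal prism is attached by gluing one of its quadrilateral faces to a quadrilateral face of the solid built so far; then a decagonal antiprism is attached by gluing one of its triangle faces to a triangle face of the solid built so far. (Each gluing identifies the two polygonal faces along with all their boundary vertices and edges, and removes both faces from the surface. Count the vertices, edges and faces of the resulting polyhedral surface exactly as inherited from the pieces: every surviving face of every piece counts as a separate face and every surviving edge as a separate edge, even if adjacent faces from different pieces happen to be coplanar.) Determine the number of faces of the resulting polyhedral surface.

A square pyramid: V=5, E=8, F=5.
Attach a hendecagonal prism (V=22, E=33, F=13) along a 4-gon: merge 4 vertices and 4 edges, delete both glued faces → V=23, E=37, F=16.
Attach a decagonal antiprism (V=20, E=40, F=22) along a 3-gon: merge 3 vertices and 3 edges, delete both glued faces → V=40, E=74, F=36.
Check: V − E + F = 40 − 74 + 36 = 2.

36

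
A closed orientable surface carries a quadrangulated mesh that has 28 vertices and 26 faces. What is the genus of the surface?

Every face is a square, so 2E = 4·26 = 104, giving E = 52.
χ = V − E + F = 28 − 52 + 26 = 2.
For a closed orientable surface χ = 2 − 2g, so g = (2 − (2))/2 = 0.

0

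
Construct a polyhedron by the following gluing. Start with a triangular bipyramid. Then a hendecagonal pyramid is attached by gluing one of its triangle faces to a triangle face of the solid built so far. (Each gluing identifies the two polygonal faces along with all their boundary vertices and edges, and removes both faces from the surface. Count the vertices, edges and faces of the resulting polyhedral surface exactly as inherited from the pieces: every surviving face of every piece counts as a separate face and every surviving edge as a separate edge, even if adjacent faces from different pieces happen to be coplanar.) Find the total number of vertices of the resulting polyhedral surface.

14

A triangular bipyramid: V=5, E=9, F=6.
Attach a hendecagonal pyramid (V=12, E=22, F=12) along a 3-gon: merge 3 vertices and 3 edges, delete both glued faces → V=14, E=28, F=16.
Check: V − E + F = 14 − 28 + 16 = 2.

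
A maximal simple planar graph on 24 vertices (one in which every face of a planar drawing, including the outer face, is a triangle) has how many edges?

66

In a plane triangulation 3F = 2E and V − E + F = 2, so E = 3V − 6 = 3·24 − 6 = 66.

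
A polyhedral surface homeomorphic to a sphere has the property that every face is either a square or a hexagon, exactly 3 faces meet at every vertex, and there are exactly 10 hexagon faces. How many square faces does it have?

6

Let x be the number of squares; then F = 10 + x.
Edge–face incidences: 2E = 6·10 + 4·x = 60 + 4x.
Every vertex has degree 3, so 3V = 2E.
Euler: V − E + F = 2 ⇒ (2E)/3 − E + (10 + x) = 2.
Multiply by 6: 2·(2E) − 3·(2E) + 6·(10 + x) = 12, i.e. 60 + 6x − (60 + 4x) = 12.
Collecting terms: 2x = 12, so x = 6.
Then 2E = 60 + 4·6 = 84, so E = 42, V = 2E/3 = 28, F = 10 + 6 = 16.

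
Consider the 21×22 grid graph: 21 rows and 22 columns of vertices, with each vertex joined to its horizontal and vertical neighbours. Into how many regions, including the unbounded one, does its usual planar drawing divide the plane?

421

The grid has V = 21·22 = 462 vertices and E = 21·21 + 22·20 = 881 edges.
F = 2 − V + E = 2 − 462 + 881 = 421.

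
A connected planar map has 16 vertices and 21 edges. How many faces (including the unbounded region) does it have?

7

Euler's formula for a connected plane graph: V − E + F = 2, so F = 2 − 16 + 21 = 7.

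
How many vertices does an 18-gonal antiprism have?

An antiprism on an n-gon has two n-gon caps and 2n triangles: V = 2·18 = 36, E = 4·18 = 72, F = 2·18 + 2 = 38.

36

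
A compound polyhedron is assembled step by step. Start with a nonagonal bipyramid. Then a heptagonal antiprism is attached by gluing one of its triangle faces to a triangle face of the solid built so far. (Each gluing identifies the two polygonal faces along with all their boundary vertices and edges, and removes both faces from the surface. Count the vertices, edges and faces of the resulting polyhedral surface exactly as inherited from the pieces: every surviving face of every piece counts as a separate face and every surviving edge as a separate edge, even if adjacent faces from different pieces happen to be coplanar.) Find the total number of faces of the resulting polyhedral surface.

32

A nonagonal bipyramid: V=11, E=27, F=18.
Attach a heptagonal antiprism (V=14, E=28, F=16) along a 3-gon: merge 3 vertices and 3 edges, delete both glued faces → V=22, E=52, F=32.
Check: V − E + F = 22 − 52 + 32 = 2.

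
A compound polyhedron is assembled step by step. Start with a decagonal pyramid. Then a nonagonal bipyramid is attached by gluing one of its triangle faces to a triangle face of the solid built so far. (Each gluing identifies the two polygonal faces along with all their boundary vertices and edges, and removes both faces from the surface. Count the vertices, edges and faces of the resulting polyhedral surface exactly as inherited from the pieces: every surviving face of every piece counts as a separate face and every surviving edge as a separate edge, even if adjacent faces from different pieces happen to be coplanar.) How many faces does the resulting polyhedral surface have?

A decagonal pyramid: V=11, E=20, F=11.
Attach a nonagonal bipyramid (V=11, E=27, F=18) along a 3-gon: merge 3 vertices and 3 edges, delete both glued faces → V=19, E=44, F=27.
Check: V − E + F = 19 − 44 + 27 = 2.

27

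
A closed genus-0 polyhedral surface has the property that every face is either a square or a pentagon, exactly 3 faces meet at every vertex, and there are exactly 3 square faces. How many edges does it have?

Let x be the number of pentagons; then F = 3 + x.
Edge–face incidences: 2E = 4·3 + 5·x = 12 + 5x.
Every vertex has degree 3, so 3V = 2E.
Euler: V − E + F = 2 ⇒ (2E)/3 − E + (3 + x) = 2.
Multiply by 6: 2·(2E) − 3·(2E) + 6·(3 + x) = 12, i.e. 18 + 6x − (12 + 5x) = 12.
Collecting terms: x + 6 = 12, so x = 6.
Then 2E = 12 + 5·6 = 42, so E = 21, V = 2E/3 = 14, F = 3 + 6 = 9.

21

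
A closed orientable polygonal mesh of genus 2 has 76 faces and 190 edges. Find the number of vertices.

For a closed orientable surface of genus 2, χ = 2 − 2·2 = -2.
V = -2 + E − F = -2 + 190 − 76 = 112.

112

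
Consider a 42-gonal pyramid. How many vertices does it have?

43

A pyramid on an n-gon base has one n-gon and n triangles: V = 42 + 1 = 43, E = 2·42 = 84, F = 42 + 1 = 43.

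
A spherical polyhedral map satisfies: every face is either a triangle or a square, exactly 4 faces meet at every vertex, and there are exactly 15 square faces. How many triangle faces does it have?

8

Let x be the number of triangles; then F = 15 + x.
Edge–face incidences: 2E = 4·15 + 3·x = 60 + 3x.
Every vertex has degree 4, so 4V = 2E.
Euler: V − E + F = 2 ⇒ (2E)/4 − E + (15 + x) = 2.
Multiply by 8: 2·(2E) − 4·(2E) + 8·(15 + x) = 16, i.e. 120 + 8x − 2·(60 + 3x) = 16.
Collecting terms: 2x = 16, so x = 8.
Then 2E = 60 + 3·8 = 84, so E = 42, V = 2E/4 = 21, F = 15 + 8 = 23.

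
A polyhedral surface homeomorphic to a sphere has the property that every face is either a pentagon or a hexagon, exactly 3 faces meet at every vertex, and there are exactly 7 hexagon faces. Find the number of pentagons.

Let x be the number of pentagons; then F = 7 + x.
Edge–face incidences: 2E = 6·7 + 5·x = 42 + 5x.
Every vertex has degree 3, so 3V = 2E.
Euler: V − E + F = 2 ⇒ (2E)/3 − E + (7 + x) = 2.
Multiply by 6: 2·(2E) − 3·(2E) + 6·(7 + x) = 12, i.e. 42 + 6x − (42 + 5x) = 12.
Collecting terms: x = 12.
Then 2E = 42 + 5·12 = 102, so E = 51, V = 2E/3 = 34, F = 7 + 12 = 19.

12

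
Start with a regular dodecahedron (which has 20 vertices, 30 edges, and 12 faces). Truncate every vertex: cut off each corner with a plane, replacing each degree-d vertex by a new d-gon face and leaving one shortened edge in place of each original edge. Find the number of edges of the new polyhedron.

Truncation replaces each original edge-end by a new vertex, so V′ = 2E = 60.
Each original edge survives, and each old vertex of degree d contributes d new edges; summing degrees gives Σd = 2E, so E′ = E + 2E = 3E = 90.
Each original face survives and each original vertex becomes one new face: F′ = F + V = 32.

90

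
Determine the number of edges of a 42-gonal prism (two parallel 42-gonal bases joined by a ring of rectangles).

A prism on an n-gon has two n-gon bases and n rectangular sides: V = 2·42 = 84, E = 3·42 = 126, F = 42 + 2 = 44.

126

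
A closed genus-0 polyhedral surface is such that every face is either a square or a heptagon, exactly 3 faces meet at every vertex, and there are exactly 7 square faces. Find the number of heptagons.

2

Let x be the number of heptagons; then F = 7 + x.
Edge–face incidences: 2E = 4·7 + 7·x = 28 + 7x.
Every vertex has degree 3, so 3V = 2E.
Euler: V − E + F = 2 ⇒ (2E)/3 − E + (7 + x) = 2.
Multiply by 6: 2·(2E) − 3·(2E) + 6·(7 + x) = 12, i.e. 42 + 6x − (28 + 7x) = 12.
Collecting terms: −x + 14 = 12, so −x = −2, so x = 2.
Then 2E = 28 + 7·2 = 42, so E = 21, V = 2E/3 = 14, F = 7 + 2 = 9.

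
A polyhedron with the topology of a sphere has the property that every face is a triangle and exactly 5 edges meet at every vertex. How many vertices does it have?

Each face has 3 edges and each edge borders two faces, so 2E = 3F.
Each vertex has degree 5, so 5V = 2E and hence V = 3F/5.
Euler: V − E + F = 2 ⇒ (3F/5) − (3F/2) + F = 2.
Multiply by 10: (6 − 15 + 10)F = 20, i.e. 1F = 20.
So F = 20, E = 3·20/2 = 30, V = 3·20/5 = 12.

12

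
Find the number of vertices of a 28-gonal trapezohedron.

The n-trapezohedron (dual of the n-antiprism) has V = 2·28 + 2 = 58, E = 4·28 = 112, F = 2·28 = 56.
Check: V − E + F = 58 − 112 + 56 = 2.

58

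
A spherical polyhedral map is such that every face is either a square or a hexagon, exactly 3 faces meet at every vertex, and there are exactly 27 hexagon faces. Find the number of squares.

Let x be the number of squares; then F = 27 + x.
Edge–face incidences: 2E = 6·27 + 4·x = 162 + 4x.
Every vertex has degree 3, so 3V = 2E.
Euler: V − E + F = 2 ⇒ (2E)/3 − E + (27 + x) = 2.
Multiply by 6: 2·(2E) − 3·(2E) + 6·(27 + x) = 12, i.e. 162 + 6x − (162 + 4x) = 12.
Collecting terms: 2x = 12, so x = 6.
Then 2E = 162 + 4·6 = 186, so E = 93, V = 2E/3 = 62, F = 27 + 6 = 33.

6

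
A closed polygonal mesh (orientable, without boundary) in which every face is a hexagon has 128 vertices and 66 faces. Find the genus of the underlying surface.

Every face is a hexagon, so 2E = 6·66 = 396, giving E = 198.
χ = V − E + F = 128 − 198 + 66 = -4.
For a closed orientable surface χ = 2 − 2g, so g = (2 − (-4))/2 = 3.

3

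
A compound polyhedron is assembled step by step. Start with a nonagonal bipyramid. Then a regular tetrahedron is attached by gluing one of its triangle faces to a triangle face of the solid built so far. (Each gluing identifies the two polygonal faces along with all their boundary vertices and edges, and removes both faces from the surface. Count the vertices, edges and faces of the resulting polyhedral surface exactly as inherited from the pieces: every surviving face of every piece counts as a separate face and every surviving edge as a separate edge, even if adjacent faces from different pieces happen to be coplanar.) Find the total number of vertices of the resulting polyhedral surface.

A nonagonal bipyramid: V=11, E=27, F=18.
Attach a regular tetrahedron (V=4, E=6, F=4) along a 3-gon: merge 3 vertices and 3 edges, delete both glued faces → V=12, E=30, F=20.
Check: V − E + F = 12 − 30 + 20 = 2.

12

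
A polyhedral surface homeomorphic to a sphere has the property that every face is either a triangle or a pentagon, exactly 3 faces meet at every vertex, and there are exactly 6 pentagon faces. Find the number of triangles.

2

Let x be the number of triangles; then F = 6 + x.
Edge–face incidences: 2E = 5·6 + 3·x = 30 + 3x.
Every vertex has degree 3, so 3V = 2E.
Euler: V − E + F = 2 ⇒ (2E)/3 − E + (6 + x) = 2.
Multiply by 6: 2·(2E) − 3·(2E) + 6·(6 + x) = 12, i.e. 36 + 6x − (30 + 3x) = 12.
Collecting terms: 3x + 6 = 12, so 3x = 6, so x = 2.
Then 2E = 30 + 3·2 = 36, so E = 18, V = 2E/3 = 12, F = 6 + 2 = 8.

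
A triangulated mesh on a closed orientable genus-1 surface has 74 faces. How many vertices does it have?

χ = 2 − 2·1 = 0, and every face is a triangle so 3F = 2E.
E = 3·74/2 = 111. Then V = 0 + E − F = 0 + 111 − 74 = 37.

37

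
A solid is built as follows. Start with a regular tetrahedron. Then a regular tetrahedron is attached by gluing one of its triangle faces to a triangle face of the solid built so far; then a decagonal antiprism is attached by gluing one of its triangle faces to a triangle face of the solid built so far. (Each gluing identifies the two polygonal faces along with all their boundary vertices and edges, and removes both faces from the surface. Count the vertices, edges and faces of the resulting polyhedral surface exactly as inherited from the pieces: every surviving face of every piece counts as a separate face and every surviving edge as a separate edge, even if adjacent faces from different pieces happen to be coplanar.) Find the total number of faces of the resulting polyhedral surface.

A regular tetrahedron: V=4, E=6, F=4.
Attach a regular tetrahedron (V=4, E=6, F=4) along a 3-gon: merge 3 vertices and 3 edges, delete both glued faces → V=5, E=9, F=6.
Attach a decagonal antiprism (V=20, E=40, F=22) along a 3-gon: merge 3 vertices and 3 edges, delete both glued faces → V=22, E=46, F=26.
Check: V − E + F = 22 − 46 + 26 = 2.

26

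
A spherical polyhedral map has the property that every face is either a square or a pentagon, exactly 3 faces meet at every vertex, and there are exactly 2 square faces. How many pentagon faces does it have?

Let x be the number of pentagons; then F = 2 + x.
Edge–face incidences: 2E = 4·2 + 5·x = 8 + 5x.
Every vertex has degree 3, so 3V = 2E.
Euler: V − E + F = 2 ⇒ (2E)/3 − E + (2 + x) = 2.
Multiply by 6: 2·(2E) − 3·(2E) + 6·(2 + x) = 12, i.e. 12 + 6x − (8 + 5x) = 12.
Collecting terms: x + 4 = 12, so x = 8.
Then 2E = 8 + 5·8 = 48, so E = 24, V = 2E/3 = 16, F = 2 + 8 = 10.

8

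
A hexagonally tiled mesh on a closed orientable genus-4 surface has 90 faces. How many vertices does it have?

174

χ = 2 − 2·4 = -6, and every face is a hexagon so 6F = 2E.
E = 6·90/2 = 270. Then V = -6 + E − F = -6 + 270 − 90 = 174.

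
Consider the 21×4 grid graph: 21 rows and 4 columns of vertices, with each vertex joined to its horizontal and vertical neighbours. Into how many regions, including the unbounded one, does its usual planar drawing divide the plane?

The grid has V = 21·4 = 84 vertices and E = 21·3 + 4·20 = 143 edges.
F = 2 − V + E = 2 − 84 + 143 = 61.

61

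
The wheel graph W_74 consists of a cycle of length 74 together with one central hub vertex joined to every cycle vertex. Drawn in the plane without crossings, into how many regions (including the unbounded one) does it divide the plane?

W_74 has V = 74 + 1 = 75 vertices and E = 2·74 = 148 edges.
By Euler's formula F = 2 − V + E = 2 − 75 + 148 = 75.

75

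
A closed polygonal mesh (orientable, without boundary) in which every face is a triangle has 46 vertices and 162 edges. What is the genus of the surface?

5

Every face is a triangle and each edge borders two faces, so 3F = 2·162, giving F = 108.
χ = V − E + F = 46 − 162 + 108 = -8.
For a closed orientable surface χ = 2 − 2g, so g = (2 − (-8))/2 = 5.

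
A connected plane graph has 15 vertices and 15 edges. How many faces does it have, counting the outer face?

Euler's formula for a connected plane graph: V − E + F = 2, so F = 2 − 15 + 15 = 2.

2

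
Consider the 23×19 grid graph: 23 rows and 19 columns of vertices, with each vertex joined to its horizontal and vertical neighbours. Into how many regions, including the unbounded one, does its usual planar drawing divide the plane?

397

The grid has V = 23·19 = 437 vertices and E = 23·18 + 19·22 = 832 edges.
F = 2 − V + E = 2 − 437 + 832 = 397.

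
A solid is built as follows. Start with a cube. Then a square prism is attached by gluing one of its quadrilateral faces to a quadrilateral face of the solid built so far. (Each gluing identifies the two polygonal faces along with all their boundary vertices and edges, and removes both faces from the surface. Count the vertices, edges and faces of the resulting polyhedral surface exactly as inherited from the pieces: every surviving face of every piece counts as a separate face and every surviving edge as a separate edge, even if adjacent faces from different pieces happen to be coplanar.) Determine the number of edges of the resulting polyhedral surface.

20

A cube: V=8, E=12, F=6.
Attach a square prism (V=8, E=12, F=6) along a 4-gon: merge 4 vertices and 4 edges, delete both glued faces → V=12, E=20, F=10.
Check: V − E + F = 12 − 20 + 10 = 2.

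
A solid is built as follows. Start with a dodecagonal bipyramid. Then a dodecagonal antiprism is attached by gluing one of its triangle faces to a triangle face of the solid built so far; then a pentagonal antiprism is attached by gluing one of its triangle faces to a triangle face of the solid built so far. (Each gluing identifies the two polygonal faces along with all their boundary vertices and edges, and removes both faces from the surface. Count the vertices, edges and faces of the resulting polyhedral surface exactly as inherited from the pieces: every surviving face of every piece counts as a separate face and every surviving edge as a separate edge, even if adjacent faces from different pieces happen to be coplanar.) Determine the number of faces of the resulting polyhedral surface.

A dodecagonal bipyramid: V=14, E=36, F=24.
Attach a dodecagonal antiprism (V=24, E=48, F=26) along a 3-gon: merge 3 vertices and 3 edges, delete both glued faces → V=35, E=81, F=48.
Attach a pentagonal antiprism (V=10, E=20, F=12) along a 3-gon: merge 3 vertices and 3 edges, delete both glued faces → V=42, E=98, F=58.
Check: V − E + F = 42 − 98 + 58 = 2.

58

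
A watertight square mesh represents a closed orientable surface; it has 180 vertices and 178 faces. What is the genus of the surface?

0

Every face is a square, so 2E = 4·178 = 712, giving E = 356.
χ = V − E + F = 180 − 356 + 178 = 2.
For a closed orientable surface χ = 2 − 2g, so g = (2 − (2))/2 = 0.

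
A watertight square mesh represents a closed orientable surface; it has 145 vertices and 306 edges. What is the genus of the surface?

Every face is a square and each edge borders two faces, so 4F = 2·306, giving F = 153.
χ = V − E + F = 145 − 306 + 153 = -8.
For a closed orientable surface χ = 2 − 2g, so g = (2 − (-8))/2 = 5.

5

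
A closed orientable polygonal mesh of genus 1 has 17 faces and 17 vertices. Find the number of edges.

34

For a closed orientable surface of genus 1, χ = 2 − 2·1 = 0.
E = V + F − (0) = 17 + 17 − (0) = 34.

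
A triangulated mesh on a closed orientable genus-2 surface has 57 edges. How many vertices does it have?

17

χ = 2 − 2·2 = -2, and every face is a triangle so 3F = 2E.
F = 2E/3 = 38. Then V = -2 + E − F = -2 + 57 − 38 = 17.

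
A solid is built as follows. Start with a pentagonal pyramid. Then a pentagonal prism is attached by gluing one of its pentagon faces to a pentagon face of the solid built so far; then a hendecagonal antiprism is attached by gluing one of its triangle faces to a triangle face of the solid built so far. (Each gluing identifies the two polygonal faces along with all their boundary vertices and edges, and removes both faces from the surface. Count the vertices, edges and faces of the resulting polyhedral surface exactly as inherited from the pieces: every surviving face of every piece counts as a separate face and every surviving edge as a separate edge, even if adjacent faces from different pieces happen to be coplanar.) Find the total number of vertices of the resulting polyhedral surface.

30

A pentagonal pyramid: V=6, E=10, F=6.
Attach a pentagonal prism (V=10, E=15, F=7) along a 5-gon: merge 5 vertices and 5 edges, delete both glued faces → V=11, E=20, F=11.
Attach a hendecagonal antiprism (V=22, E=44, F=24) along a 3-gon: merge 3 vertices and 3 edges, delete both glued faces → V=30, E=61, F=33.
Check: V − E + F = 30 − 61 + 33 = 2.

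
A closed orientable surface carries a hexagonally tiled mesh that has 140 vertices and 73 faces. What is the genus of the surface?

4

Every face is a hexagon, so 2E = 6·73 = 438, giving E = 219.
χ = V − E + F = 140 − 219 + 73 = -6.
For a closed orientable surface χ = 2 − 2g, so g = (2 − (-6))/2 = 4.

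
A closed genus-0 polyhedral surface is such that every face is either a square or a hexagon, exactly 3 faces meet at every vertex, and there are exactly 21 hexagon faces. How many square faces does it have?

6

Let x be the number of squares; then F = 21 + x.
Edge–face incidences: 2E = 6·21 + 4·x = 126 + 4x.
Every vertex has degree 3, so 3V = 2E.
Euler: V − E + F = 2 ⇒ (2E)/3 − E + (21 + x) = 2.
Multiply by 6: 2·(2E) − 3·(2E) + 6·(21 + x) = 12, i.e. 126 + 6x − (126 + 4x) = 12.
Collecting terms: 2x = 12, so x = 6.
Then 2E = 126 + 4·6 = 150, so E = 75, V = 2E/3 = 50, F = 21 + 6 = 27.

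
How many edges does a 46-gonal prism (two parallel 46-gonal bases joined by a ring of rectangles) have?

138

A prism on an n-gon has two n-gon bases and n rectangular sides: V = 2·46 = 92, E = 3·46 = 138, F = 46 + 2 = 48.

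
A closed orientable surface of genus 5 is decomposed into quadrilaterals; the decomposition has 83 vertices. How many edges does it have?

χ = 2 − 2·5 = -8, and every face is a square so 4F = 2E.
V − E + F = -8 with E = 4F/2 gives 83 − (4/2 − 1)·F = -8, so F = 91 and E = 182.

182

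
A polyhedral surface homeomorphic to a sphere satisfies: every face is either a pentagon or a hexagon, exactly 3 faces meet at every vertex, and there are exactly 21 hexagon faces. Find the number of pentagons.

12

Let x be the number of pentagons; then F = 21 + x.
Edge–face incidences: 2E = 6·21 + 5·x = 126 + 5x.
Every vertex has degree 3, so 3V = 2E.
Euler: V − E + F = 2 ⇒ (2E)/3 − E + (21 + x) = 2.
Multiply by 6: 2·(2E) − 3·(2E) + 6·(21 + x) = 12, i.e. 126 + 6x − (126 + 5x) = 12.
Collecting terms: x = 12.
Then 2E = 126 + 5·12 = 186, so E = 93, V = 2E/3 = 62, F = 21 + 12 = 33.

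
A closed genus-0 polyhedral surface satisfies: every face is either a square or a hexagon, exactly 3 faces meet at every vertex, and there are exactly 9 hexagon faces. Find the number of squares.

Let x be the number of squares; then F = 9 + x.
Edge–face incidences: 2E = 6·9 + 4·x = 54 + 4x.
Every vertex has degree 3, so 3V = 2E.
Euler: V − E + F = 2 ⇒ (2E)/3 − E + (9 + x) = 2.
Multiply by 6: 2·(2E) − 3·(2E) + 6·(9 + x) = 12, i.e. 54 + 6x − (54 + 4x) = 12.
Collecting terms: 2x = 12, so x = 6.
Then 2E = 54 + 4·6 = 78, so E = 39, V = 2E/3 = 26, F = 9 + 6 = 15.

6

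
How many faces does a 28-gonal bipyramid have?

56

A bipyramid over an n-gon has 2n triangular faces and n + 2 vertices: V = 28 + 2 = 30, E = 3·28 = 84, F = 2·28 = 56.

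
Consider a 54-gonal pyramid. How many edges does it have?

108

A pyramid on an n-gon base has one n-gon and n triangles: V = 54 + 1 = 55, E = 2·54 = 108, F = 54 + 1 = 55.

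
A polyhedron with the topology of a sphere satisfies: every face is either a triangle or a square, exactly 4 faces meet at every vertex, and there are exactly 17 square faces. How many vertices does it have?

Let x be the number of triangles; then F = 17 + x.
Edge–face incidences: 2E = 4·17 + 3·x = 68 + 3x.
Every vertex has degree 4, so 4V = 2E.
Euler: V − E + F = 2 ⇒ (2E)/4 − E + (17 + x) = 2.
Multiply by 8: 2·(2E) − 4·(2E) + 8·(17 + x) = 16, i.e. 136 + 8x − 2·(68 + 3x) = 16.
Collecting terms: 2x = 16, so x = 8.
Then 2E = 68 + 3·8 = 92, so E = 46, V = 2E/4 = 23, F = 17 + 8 = 25.

23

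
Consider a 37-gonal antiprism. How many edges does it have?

An antiprism on an n-gon has two n-gon caps and 2n triangles: V = 2·37 = 74, E = 4·37 = 148, F = 2·37 + 2 = 76.
Check: V − E + F = 74 − 148 + 76 = 2.

148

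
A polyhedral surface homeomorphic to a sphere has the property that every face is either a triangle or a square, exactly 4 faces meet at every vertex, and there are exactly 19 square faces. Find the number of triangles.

Let x be the number of triangles; then F = 19 + x.
Edge–face incidences: 2E = 4·19 + 3·x = 76 + 3x.
Every vertex has degree 4, so 4V = 2E.
Euler: V − E + F = 2 ⇒ (2E)/4 − E + (19 + x) = 2.
Multiply by 8: 2·(2E) − 4·(2E) + 8·(19 + x) = 16, i.e. 152 + 8x − 2·(76 + 3x) = 16.
Collecting terms: 2x = 16, so x = 8.
Then 2E = 76 + 3·8 = 100, so E = 50, V = 2E/4 = 25, F = 19 + 8 = 27.

8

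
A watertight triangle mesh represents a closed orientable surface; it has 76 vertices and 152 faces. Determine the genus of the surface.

1

Every face is a triangle, so 2E = 3·152 = 456, giving E = 228.
χ = V − E + F = 76 − 228 + 152 = 0.
For a closed orientable surface χ = 2 − 2g, so g = (2 − (0))/2 = 1.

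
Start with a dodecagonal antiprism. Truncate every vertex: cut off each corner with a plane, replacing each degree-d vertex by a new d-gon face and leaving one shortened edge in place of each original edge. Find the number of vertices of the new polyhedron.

The base solid has V = 24, E = 48, F = 26.
Truncation replaces each original edge-end by a new vertex, so V′ = 2E = 96.
Each original edge survives, and each old vertex of degree d contributes d new edges; summing degrees gives Σd = 2E, so E′ = E + 2E = 3E = 144.
Each original face survives and each original vertex becomes one new face: F′ = F + V = 50.

96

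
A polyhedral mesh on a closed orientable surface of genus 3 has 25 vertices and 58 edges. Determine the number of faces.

29

For a closed orientable surface of genus 3, χ = 2 − 2·3 = -4.
F = -4 − V + E = -4 − 25 + 58 = 29.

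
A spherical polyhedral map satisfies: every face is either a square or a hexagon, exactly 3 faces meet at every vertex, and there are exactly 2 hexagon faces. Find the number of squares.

Let x be the number of squares; then F = 2 + x.
Edge–face incidences: 2E = 6·2 + 4·x = 12 + 4x.
Every vertex has degree 3, so 3V = 2E.
Euler: V − E + F = 2 ⇒ (2E)/3 − E + (2 + x) = 2.
Multiply by 6: 2·(2E) − 3·(2E) + 6·(2 + x) = 12, i.e. 12 + 6x − (12 + 4x) = 12.
Collecting terms: 2x = 12, so x = 6.
Then 2E = 12 + 4·6 = 36, so E = 18, V = 2E/3 = 12, F = 2 + 6 = 8.

6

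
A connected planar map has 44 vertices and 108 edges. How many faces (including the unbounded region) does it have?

Euler's formula for a connected plane graph: V − E + F = 2, so F = 2 − 44 + 108 = 66.

66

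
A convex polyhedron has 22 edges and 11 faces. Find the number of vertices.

Here V − E + F = 2.
V = 2 + E − F = 2 + 22 − 11 = 13.

13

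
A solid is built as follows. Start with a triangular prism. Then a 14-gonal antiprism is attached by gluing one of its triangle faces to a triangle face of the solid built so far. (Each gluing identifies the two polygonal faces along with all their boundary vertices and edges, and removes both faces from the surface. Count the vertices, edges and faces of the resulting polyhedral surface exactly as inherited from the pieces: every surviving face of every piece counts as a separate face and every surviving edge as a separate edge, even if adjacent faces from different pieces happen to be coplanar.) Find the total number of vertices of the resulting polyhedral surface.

31

A triangular prism: V=6, E=9, F=5.
Attach a 14-gonal antiprism (V=28, E=56, F=30) along a 3-gon: merge 3 vertices and 3 edges, delete both glued faces → V=31, E=62, F=33.
Check: V − E + F = 31 − 62 + 33 = 2.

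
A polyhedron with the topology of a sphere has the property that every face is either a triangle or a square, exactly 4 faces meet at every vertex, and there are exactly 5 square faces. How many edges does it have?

Let x be the number of triangles; then F = 5 + x.
Edge–face incidences: 2E = 4·5 + 3·x = 20 + 3x.
Every vertex has degree 4, so 4V = 2E.
Euler: V − E + F = 2 ⇒ (2E)/4 − E + (5 + x) = 2.
Multiply by 8: 2·(2E) − 4·(2E) + 8·(5 + x) = 16, i.e. 40 + 8x − 2·(20 + 3x) = 16.
Collecting terms: 2x = 16, so x = 8.
Then 2E = 20 + 3·8 = 44, so E = 22, V = 2E/4 = 11, F = 5 + 8 = 13.

22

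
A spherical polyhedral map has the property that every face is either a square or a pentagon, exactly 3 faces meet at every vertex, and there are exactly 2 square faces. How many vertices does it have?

16

Let x be the number of pentagons; then F = 2 + x.
Edge–face incidences: 2E = 4·2 + 5·x = 8 + 5x.
Every vertex has degree 3, so 3V = 2E.
Euler: V − E + F = 2 ⇒ (2E)/3 − E + (2 + x) = 2.
Multiply by 6: 2·(2E) − 3·(2E) + 6·(2 + x) = 12, i.e. 12 + 6x − (8 + 5x) = 12.
Collecting terms: x + 4 = 12, so x = 8.
Then 2E = 8 + 5·8 = 48, so E = 24, V = 2E/3 = 16, F = 2 + 8 = 10.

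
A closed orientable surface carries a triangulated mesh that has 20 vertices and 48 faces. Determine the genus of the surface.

Every face is a triangle, so 2E = 3·48 = 144, giving E = 72.
χ = V − E + F = 20 − 72 + 48 = -4.
For a closed orientable surface χ = 2 − 2g, so g = (2 − (-4))/2 = 3.

3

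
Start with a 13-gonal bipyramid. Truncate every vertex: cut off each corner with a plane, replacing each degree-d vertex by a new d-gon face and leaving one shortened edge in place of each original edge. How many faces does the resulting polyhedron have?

41

The base solid has V = 15, E = 39, F = 26.
Truncation replaces each original edge-end by a new vertex, so V′ = 2E = 78.
Each original edge survives, and each old vertex of degree d contributes d new edges; summing degrees gives Σd = 2E, so E′ = E + 2E = 3E = 117.
Each original face survives and each original vertex becomes one new face: F′ = F + V = 41.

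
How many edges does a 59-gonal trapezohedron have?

The n-trapezohedron (dual of the n-antiprism) has V = 2·59 + 2 = 120, E = 4·59 = 236, F = 2·59 = 118.

236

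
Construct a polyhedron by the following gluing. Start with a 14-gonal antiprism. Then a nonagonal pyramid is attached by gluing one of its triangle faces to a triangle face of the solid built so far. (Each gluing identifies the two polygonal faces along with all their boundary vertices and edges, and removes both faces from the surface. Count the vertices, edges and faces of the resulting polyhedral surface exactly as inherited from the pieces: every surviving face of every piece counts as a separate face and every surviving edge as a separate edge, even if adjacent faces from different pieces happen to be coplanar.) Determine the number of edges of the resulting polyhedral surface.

A 14-gonal antiprism: V=28, E=56, F=30.
Attach a nonagonal pyramid (V=10, E=18, F=10) along a 3-gon: merge 3 vertices and 3 edges, delete both glued faces → V=35, E=71, F=38.
Check: V − E + F = 35 − 71 + 38 = 2.

71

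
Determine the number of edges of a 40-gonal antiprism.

An antiprism on an n-gon has two n-gon caps and 2n triangles: V = 2·40 = 80, E = 4·40 = 160, F = 2·40 + 2 = 82.

160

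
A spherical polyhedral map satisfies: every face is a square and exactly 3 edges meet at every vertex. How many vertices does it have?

Each face has 4 edges and each edge borders two faces, so 2E = 4F.
Each vertex has degree 3, so 3V = 2E and hence V = 4F/3.
Euler: V − E + F = 2 ⇒ (4F/3) − (4F/2) + F = 2.
Multiply by 6: (8 − 12 + 6)F = 12, i.e. 2F = 12.
So F = 6, E = 4·6/2 = 12, V = 4·6/3 = 8.

8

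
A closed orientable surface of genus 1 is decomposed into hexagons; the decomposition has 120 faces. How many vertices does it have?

χ = 2 − 2·1 = 0, and every face is a hexagon so 6F = 2E.
E = 6·120/2 = 360. Then V = 0 + E − F = 0 + 360 − 120 = 240.

240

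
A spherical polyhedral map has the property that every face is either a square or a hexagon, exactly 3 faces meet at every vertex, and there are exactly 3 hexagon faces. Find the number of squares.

6

Let x be the number of squares; then F = 3 + x.
Edge–face incidences: 2E = 6·3 + 4·x = 18 + 4x.
Every vertex has degree 3, so 3V = 2E.
Euler: V − E + F = 2 ⇒ (2E)/3 − E + (3 + x) = 2.
Multiply by 6: 2·(2E) − 3·(2E) + 6·(3 + x) = 12, i.e. 18 + 6x − (18 + 4x) = 12.
Collecting terms: 2x = 12, so x = 6.
Then 2E = 18 + 4·6 = 42, so E = 21, V = 2E/3 = 14, F = 3 + 6 = 9.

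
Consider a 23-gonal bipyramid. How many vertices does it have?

A bipyramid over an n-gon has 2n triangular faces and n + 2 vertices: V = 23 + 2 = 25, E = 3·23 = 69, F = 2·23 = 46.

25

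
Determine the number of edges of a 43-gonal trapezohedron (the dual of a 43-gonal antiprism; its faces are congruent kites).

The n-trapezohedron (dual of the n-antiprism) has V = 2·43 + 2 = 88, E = 4·43 = 172, F = 2·43 = 86.

172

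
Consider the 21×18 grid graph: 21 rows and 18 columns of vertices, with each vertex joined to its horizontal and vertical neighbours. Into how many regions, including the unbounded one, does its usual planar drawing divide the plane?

341

The grid has V = 21·18 = 378 vertices and E = 21·17 + 18·20 = 717 edges.
F = 2 − V + E = 2 − 378 + 717 = 341.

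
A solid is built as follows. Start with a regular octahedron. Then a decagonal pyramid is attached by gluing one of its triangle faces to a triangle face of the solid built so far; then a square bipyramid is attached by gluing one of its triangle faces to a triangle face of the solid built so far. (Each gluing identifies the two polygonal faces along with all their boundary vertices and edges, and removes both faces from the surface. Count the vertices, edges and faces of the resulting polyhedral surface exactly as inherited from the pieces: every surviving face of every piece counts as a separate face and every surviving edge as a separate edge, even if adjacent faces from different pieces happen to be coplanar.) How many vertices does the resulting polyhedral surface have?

A regular octahedron: V=6, E=12, F=8.
Attach a decagonal pyramid (V=11, E=20, F=11) along a 3-gon: merge 3 vertices and 3 edges, delete both glued faces → V=14, E=29, F=17.
Attach a square bipyramid (V=6, E=12, F=8) along a 3-gon: merge 3 vertices and 3 edges, delete both glued faces → V=17, E=38, F=23.
Check: V − E + F = 17 − 38 + 23 = 2.

17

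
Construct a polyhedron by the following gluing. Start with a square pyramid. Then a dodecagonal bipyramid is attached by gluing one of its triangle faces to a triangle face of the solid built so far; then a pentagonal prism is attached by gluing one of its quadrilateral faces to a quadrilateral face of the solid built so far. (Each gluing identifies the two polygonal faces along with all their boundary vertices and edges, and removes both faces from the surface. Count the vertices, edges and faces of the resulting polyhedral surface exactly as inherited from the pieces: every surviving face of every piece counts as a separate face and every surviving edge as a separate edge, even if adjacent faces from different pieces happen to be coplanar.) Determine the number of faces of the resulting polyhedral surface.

32

A square pyramid: V=5, E=8, F=5.
Attach a dodecagonal bipyramid (V=14, E=36, F=24) along a 3-gon: merge 3 vertices and 3 edges, delete both glued faces → V=16, E=41, F=27.
Attach a pentagonal prism (V=10, E=15, F=7) along a 4-gon: merge 4 vertices and 4 edges, delete both glued faces → V=22, E=52, F=32.
Check: V − E + F = 22 − 52 + 32 = 2.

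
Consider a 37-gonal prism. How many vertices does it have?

74

A prism on an n-gon has two n-gon bases and n rectangular sides: V = 2·37 = 74, E = 3·37 = 111, F = 37 + 2 = 39.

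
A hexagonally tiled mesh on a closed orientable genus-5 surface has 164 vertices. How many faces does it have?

χ = 2 − 2·5 = -8, and every face is a hexagon so 6F = 2E.
V − E + F = -8 with E = 6F/2 gives 164 − (6/2 − 1)·F = -8, so F = 86 and E = 258.

86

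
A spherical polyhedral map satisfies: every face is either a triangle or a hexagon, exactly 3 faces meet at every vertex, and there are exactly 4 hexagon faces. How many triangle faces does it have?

Let x be the number of triangles; then F = 4 + x.
Edge–face incidences: 2E = 6·4 + 3·x = 24 + 3x.
Every vertex has degree 3, so 3V = 2E.
Euler: V − E + F = 2 ⇒ (2E)/3 − E + (4 + x) = 2.
Multiply by 6: 2·(2E) − 3·(2E) + 6·(4 + x) = 12, i.e. 24 + 6x − (24 + 3x) = 12.
Collecting terms: 3x = 12, so x = 4.
Then 2E = 24 + 3·4 = 36, so E = 18, V = 2E/3 = 12, F = 4 + 4 = 8.

4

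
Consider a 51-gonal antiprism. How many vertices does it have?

An antiprism on an n-gon has two n-gon caps and 2n triangles: V = 2·51 = 102, E = 4·51 = 204, F = 2·51 + 2 = 104.

102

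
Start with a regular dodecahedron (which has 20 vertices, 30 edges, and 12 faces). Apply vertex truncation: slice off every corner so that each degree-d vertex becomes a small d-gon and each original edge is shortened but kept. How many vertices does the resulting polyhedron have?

60

Truncation replaces each original edge-end by a new vertex, so V′ = 2E = 60.
Each original edge survives, and each old vertex of degree d contributes d new edges; summing degrees gives Σd = 2E, so E′ = E + 2E = 3E = 90.
Each original face survives and each original vertex becomes one new face: F′ = F + V = 32.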